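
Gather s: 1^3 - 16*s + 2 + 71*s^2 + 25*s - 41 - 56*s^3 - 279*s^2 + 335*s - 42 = -56*s^3 - 208*s^2 + 344*s - 80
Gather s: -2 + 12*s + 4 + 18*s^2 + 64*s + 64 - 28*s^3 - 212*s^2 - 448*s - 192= -28*s^3 - 194*s^2 - 372*s - 126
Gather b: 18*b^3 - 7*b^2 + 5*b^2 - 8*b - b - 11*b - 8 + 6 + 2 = 18*b^3 - 2*b^2 - 20*b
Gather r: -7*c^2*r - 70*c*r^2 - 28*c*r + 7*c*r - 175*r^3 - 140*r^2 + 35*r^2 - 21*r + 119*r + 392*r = -175*r^3 + r^2*(-70*c - 105) + r*(-7*c^2 - 21*c + 490)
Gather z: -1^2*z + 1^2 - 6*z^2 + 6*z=-6*z^2 + 5*z + 1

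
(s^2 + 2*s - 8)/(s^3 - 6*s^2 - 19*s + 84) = (s - 2)/(s^2 - 10*s + 21)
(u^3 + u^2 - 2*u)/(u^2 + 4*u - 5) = u*(u + 2)/(u + 5)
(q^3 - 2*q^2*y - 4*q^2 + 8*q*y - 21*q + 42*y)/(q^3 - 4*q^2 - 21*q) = (q - 2*y)/q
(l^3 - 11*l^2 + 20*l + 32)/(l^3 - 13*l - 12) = (l - 8)/(l + 3)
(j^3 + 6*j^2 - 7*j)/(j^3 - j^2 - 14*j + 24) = j*(j^2 + 6*j - 7)/(j^3 - j^2 - 14*j + 24)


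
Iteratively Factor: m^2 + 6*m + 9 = (m + 3)*(m + 3)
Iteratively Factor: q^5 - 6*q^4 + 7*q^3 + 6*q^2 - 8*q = (q - 4)*(q^4 - 2*q^3 - q^2 + 2*q) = (q - 4)*(q - 1)*(q^3 - q^2 - 2*q) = (q - 4)*(q - 1)*(q + 1)*(q^2 - 2*q) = q*(q - 4)*(q - 1)*(q + 1)*(q - 2)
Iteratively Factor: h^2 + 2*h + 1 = (h + 1)*(h + 1)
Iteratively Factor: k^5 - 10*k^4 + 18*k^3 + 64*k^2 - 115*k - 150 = (k - 5)*(k^4 - 5*k^3 - 7*k^2 + 29*k + 30) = (k - 5)^2*(k^3 - 7*k - 6) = (k - 5)^2*(k + 1)*(k^2 - k - 6) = (k - 5)^2*(k + 1)*(k + 2)*(k - 3)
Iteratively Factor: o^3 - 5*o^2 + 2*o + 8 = (o - 2)*(o^2 - 3*o - 4) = (o - 4)*(o - 2)*(o + 1)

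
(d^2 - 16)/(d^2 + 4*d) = (d - 4)/d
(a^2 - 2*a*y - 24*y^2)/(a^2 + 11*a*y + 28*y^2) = (a - 6*y)/(a + 7*y)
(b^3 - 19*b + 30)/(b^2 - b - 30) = (b^2 - 5*b + 6)/(b - 6)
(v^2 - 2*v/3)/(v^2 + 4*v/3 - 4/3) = v/(v + 2)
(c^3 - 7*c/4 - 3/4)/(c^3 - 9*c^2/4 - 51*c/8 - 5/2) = 2*(2*c^2 - c - 3)/(4*c^2 - 11*c - 20)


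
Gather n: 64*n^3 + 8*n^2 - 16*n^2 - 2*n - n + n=64*n^3 - 8*n^2 - 2*n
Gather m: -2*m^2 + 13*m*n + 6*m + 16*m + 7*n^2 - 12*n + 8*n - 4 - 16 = -2*m^2 + m*(13*n + 22) + 7*n^2 - 4*n - 20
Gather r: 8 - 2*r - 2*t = -2*r - 2*t + 8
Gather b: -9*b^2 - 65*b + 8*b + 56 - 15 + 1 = -9*b^2 - 57*b + 42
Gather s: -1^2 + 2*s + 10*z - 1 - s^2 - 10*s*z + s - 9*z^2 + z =-s^2 + s*(3 - 10*z) - 9*z^2 + 11*z - 2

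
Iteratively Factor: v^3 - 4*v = (v - 2)*(v^2 + 2*v) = (v - 2)*(v + 2)*(v)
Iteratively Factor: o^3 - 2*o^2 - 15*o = (o - 5)*(o^2 + 3*o) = o*(o - 5)*(o + 3)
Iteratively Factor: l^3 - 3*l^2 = (l)*(l^2 - 3*l) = l*(l - 3)*(l)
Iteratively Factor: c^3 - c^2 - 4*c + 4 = (c - 1)*(c^2 - 4) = (c - 1)*(c + 2)*(c - 2)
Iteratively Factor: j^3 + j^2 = (j)*(j^2 + j) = j*(j + 1)*(j)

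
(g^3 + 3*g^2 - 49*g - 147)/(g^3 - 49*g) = (g + 3)/g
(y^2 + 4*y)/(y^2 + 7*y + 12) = y/(y + 3)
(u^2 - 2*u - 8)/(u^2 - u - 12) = (u + 2)/(u + 3)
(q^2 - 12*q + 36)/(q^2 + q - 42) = (q - 6)/(q + 7)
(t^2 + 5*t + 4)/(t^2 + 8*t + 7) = (t + 4)/(t + 7)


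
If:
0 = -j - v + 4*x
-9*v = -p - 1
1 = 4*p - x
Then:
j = 143*x/36 - 5/36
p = x/4 + 1/4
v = x/36 + 5/36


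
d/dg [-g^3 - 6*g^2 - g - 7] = -3*g^2 - 12*g - 1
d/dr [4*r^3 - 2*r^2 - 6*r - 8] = 12*r^2 - 4*r - 6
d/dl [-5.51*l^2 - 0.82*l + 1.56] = -11.02*l - 0.82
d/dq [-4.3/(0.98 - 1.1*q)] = -4.73/(1.1*q - 0.98)^2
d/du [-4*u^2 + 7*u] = 7 - 8*u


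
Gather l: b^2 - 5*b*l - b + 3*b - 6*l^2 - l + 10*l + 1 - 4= b^2 + 2*b - 6*l^2 + l*(9 - 5*b) - 3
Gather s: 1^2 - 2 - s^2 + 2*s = -s^2 + 2*s - 1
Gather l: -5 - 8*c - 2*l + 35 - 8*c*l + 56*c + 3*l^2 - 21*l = 48*c + 3*l^2 + l*(-8*c - 23) + 30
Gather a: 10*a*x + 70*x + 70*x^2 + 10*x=10*a*x + 70*x^2 + 80*x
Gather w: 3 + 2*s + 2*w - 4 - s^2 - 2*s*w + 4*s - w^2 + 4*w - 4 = -s^2 + 6*s - w^2 + w*(6 - 2*s) - 5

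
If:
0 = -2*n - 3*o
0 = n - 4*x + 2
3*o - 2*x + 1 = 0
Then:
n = 0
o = 0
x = 1/2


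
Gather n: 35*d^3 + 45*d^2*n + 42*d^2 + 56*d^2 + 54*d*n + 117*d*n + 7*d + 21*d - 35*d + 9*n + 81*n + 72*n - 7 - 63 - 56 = 35*d^3 + 98*d^2 - 7*d + n*(45*d^2 + 171*d + 162) - 126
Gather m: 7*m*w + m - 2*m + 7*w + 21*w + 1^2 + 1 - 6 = m*(7*w - 1) + 28*w - 4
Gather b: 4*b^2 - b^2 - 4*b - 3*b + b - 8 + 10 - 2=3*b^2 - 6*b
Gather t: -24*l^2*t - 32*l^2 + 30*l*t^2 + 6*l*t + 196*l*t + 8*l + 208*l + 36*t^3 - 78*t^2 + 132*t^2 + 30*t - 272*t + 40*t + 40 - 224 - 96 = -32*l^2 + 216*l + 36*t^3 + t^2*(30*l + 54) + t*(-24*l^2 + 202*l - 202) - 280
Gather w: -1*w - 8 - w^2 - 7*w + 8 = -w^2 - 8*w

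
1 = 1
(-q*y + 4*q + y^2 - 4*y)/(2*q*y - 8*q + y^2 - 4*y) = (-q + y)/(2*q + y)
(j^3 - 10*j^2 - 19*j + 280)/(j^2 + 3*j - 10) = (j^2 - 15*j + 56)/(j - 2)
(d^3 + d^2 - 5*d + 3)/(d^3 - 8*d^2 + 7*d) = (d^2 + 2*d - 3)/(d*(d - 7))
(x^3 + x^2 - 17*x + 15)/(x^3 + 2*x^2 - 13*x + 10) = (x - 3)/(x - 2)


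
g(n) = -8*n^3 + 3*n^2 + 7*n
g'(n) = -24*n^2 + 6*n + 7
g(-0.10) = -0.66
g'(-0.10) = 6.16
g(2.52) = -91.33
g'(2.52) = -130.29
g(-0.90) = 1.96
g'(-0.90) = -17.84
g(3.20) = -209.02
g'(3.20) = -219.56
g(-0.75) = -0.19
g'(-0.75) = -11.00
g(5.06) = -924.20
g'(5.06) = -577.13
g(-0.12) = -0.78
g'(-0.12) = 5.93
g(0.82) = 3.35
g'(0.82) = -4.22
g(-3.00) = 222.00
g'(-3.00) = -227.00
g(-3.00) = 222.00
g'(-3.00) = -227.00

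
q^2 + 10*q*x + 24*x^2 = (q + 4*x)*(q + 6*x)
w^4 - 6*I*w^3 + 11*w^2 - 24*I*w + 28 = (w - 7*I)*(w - 2*I)*(w + I)*(w + 2*I)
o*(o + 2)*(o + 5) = o^3 + 7*o^2 + 10*o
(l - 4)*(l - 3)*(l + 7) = l^3 - 37*l + 84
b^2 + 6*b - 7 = (b - 1)*(b + 7)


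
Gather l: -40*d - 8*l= -40*d - 8*l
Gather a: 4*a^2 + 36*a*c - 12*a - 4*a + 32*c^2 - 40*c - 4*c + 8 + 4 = 4*a^2 + a*(36*c - 16) + 32*c^2 - 44*c + 12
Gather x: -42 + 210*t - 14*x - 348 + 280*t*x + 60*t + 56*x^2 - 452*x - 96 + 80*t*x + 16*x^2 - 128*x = 270*t + 72*x^2 + x*(360*t - 594) - 486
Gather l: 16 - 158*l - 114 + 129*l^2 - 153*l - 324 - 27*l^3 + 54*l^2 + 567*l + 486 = -27*l^3 + 183*l^2 + 256*l + 64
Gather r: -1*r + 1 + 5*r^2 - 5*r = 5*r^2 - 6*r + 1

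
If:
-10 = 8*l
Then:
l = -5/4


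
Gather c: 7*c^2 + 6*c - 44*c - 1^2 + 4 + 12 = 7*c^2 - 38*c + 15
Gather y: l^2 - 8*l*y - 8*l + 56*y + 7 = l^2 - 8*l + y*(56 - 8*l) + 7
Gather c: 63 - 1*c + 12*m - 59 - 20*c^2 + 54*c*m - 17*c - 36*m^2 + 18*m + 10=-20*c^2 + c*(54*m - 18) - 36*m^2 + 30*m + 14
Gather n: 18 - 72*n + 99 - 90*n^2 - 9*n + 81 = -90*n^2 - 81*n + 198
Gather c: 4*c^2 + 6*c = 4*c^2 + 6*c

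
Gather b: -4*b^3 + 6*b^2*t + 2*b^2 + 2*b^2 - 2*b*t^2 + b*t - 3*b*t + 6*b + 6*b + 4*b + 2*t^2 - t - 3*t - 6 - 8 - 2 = -4*b^3 + b^2*(6*t + 4) + b*(-2*t^2 - 2*t + 16) + 2*t^2 - 4*t - 16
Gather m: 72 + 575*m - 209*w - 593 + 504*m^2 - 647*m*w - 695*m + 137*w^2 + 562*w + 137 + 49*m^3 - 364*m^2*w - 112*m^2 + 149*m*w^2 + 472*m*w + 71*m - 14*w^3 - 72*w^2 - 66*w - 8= 49*m^3 + m^2*(392 - 364*w) + m*(149*w^2 - 175*w - 49) - 14*w^3 + 65*w^2 + 287*w - 392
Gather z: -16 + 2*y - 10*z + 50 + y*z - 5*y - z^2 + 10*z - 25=y*z - 3*y - z^2 + 9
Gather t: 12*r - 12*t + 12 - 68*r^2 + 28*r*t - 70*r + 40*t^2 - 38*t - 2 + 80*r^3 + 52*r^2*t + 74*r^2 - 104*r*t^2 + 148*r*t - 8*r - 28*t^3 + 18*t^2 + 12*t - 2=80*r^3 + 6*r^2 - 66*r - 28*t^3 + t^2*(58 - 104*r) + t*(52*r^2 + 176*r - 38) + 8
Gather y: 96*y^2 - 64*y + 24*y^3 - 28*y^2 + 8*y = 24*y^3 + 68*y^2 - 56*y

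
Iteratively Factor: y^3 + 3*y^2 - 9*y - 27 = (y + 3)*(y^2 - 9) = (y - 3)*(y + 3)*(y + 3)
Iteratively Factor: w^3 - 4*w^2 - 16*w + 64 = (w - 4)*(w^2 - 16) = (w - 4)*(w + 4)*(w - 4)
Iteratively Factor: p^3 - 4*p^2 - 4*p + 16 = (p - 2)*(p^2 - 2*p - 8) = (p - 4)*(p - 2)*(p + 2)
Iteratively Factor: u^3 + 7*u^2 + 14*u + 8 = (u + 4)*(u^2 + 3*u + 2) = (u + 2)*(u + 4)*(u + 1)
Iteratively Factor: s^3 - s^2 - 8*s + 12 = (s + 3)*(s^2 - 4*s + 4) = (s - 2)*(s + 3)*(s - 2)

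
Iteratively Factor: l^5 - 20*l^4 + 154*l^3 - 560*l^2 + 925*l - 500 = (l - 5)*(l^4 - 15*l^3 + 79*l^2 - 165*l + 100) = (l - 5)*(l - 4)*(l^3 - 11*l^2 + 35*l - 25) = (l - 5)^2*(l - 4)*(l^2 - 6*l + 5) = (l - 5)^3*(l - 4)*(l - 1)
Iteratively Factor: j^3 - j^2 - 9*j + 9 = (j - 3)*(j^2 + 2*j - 3) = (j - 3)*(j + 3)*(j - 1)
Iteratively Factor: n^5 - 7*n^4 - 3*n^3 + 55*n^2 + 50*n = (n)*(n^4 - 7*n^3 - 3*n^2 + 55*n + 50) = n*(n + 1)*(n^3 - 8*n^2 + 5*n + 50) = n*(n - 5)*(n + 1)*(n^2 - 3*n - 10) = n*(n - 5)^2*(n + 1)*(n + 2)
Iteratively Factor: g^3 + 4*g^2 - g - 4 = (g - 1)*(g^2 + 5*g + 4) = (g - 1)*(g + 4)*(g + 1)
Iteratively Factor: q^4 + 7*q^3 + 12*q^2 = (q)*(q^3 + 7*q^2 + 12*q) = q*(q + 3)*(q^2 + 4*q) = q*(q + 3)*(q + 4)*(q)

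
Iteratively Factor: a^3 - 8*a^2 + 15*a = (a - 5)*(a^2 - 3*a) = (a - 5)*(a - 3)*(a)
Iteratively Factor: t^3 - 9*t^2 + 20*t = (t - 5)*(t^2 - 4*t) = (t - 5)*(t - 4)*(t)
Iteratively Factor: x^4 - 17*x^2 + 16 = (x - 4)*(x^3 + 4*x^2 - x - 4) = (x - 4)*(x - 1)*(x^2 + 5*x + 4) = (x - 4)*(x - 1)*(x + 1)*(x + 4)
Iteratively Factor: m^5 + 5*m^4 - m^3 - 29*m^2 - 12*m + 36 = (m + 3)*(m^4 + 2*m^3 - 7*m^2 - 8*m + 12) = (m - 1)*(m + 3)*(m^3 + 3*m^2 - 4*m - 12) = (m - 1)*(m + 2)*(m + 3)*(m^2 + m - 6) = (m - 2)*(m - 1)*(m + 2)*(m + 3)*(m + 3)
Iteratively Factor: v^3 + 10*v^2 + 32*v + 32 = (v + 2)*(v^2 + 8*v + 16) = (v + 2)*(v + 4)*(v + 4)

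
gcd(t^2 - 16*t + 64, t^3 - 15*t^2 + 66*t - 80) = t - 8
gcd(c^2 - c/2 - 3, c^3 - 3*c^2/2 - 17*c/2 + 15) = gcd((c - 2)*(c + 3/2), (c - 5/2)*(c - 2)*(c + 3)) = c - 2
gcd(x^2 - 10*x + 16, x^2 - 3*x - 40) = x - 8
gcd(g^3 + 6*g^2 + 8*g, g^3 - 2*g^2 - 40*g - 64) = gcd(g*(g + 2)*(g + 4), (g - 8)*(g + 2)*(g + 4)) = g^2 + 6*g + 8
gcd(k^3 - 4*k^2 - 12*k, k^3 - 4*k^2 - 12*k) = k^3 - 4*k^2 - 12*k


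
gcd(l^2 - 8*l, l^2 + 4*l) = l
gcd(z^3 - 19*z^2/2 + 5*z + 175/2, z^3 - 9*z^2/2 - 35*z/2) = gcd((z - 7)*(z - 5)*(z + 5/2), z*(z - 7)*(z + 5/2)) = z^2 - 9*z/2 - 35/2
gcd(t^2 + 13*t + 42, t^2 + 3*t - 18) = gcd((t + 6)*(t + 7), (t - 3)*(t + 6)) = t + 6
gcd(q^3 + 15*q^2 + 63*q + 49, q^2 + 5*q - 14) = q + 7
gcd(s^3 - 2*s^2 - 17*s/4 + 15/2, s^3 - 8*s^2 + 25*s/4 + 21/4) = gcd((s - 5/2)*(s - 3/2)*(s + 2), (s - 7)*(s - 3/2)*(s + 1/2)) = s - 3/2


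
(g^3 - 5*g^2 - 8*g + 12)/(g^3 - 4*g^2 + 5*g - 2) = (g^2 - 4*g - 12)/(g^2 - 3*g + 2)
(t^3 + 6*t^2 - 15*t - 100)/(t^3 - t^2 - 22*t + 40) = (t + 5)/(t - 2)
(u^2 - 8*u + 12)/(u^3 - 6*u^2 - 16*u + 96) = (u - 2)/(u^2 - 16)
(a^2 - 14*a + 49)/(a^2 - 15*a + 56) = (a - 7)/(a - 8)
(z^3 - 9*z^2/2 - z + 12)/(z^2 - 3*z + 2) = (z^2 - 5*z/2 - 6)/(z - 1)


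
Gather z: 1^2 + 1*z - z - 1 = 0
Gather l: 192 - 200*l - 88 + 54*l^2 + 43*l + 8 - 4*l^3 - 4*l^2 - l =-4*l^3 + 50*l^2 - 158*l + 112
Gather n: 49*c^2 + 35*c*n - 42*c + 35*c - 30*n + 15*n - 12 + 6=49*c^2 - 7*c + n*(35*c - 15) - 6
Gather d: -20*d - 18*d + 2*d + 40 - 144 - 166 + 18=-36*d - 252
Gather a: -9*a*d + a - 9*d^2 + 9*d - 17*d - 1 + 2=a*(1 - 9*d) - 9*d^2 - 8*d + 1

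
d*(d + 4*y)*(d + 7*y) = d^3 + 11*d^2*y + 28*d*y^2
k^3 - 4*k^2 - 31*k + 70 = (k - 7)*(k - 2)*(k + 5)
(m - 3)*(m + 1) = m^2 - 2*m - 3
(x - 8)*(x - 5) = x^2 - 13*x + 40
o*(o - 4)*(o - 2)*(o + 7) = o^4 + o^3 - 34*o^2 + 56*o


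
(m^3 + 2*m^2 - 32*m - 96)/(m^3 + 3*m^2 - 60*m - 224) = (m^2 - 2*m - 24)/(m^2 - m - 56)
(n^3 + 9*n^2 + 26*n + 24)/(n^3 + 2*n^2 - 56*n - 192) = (n^2 + 5*n + 6)/(n^2 - 2*n - 48)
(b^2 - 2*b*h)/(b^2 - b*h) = (b - 2*h)/(b - h)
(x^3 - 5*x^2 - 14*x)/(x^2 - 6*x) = (x^2 - 5*x - 14)/(x - 6)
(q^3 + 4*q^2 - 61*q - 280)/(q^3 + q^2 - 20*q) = (q^2 - q - 56)/(q*(q - 4))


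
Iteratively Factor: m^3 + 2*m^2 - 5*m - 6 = (m - 2)*(m^2 + 4*m + 3) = (m - 2)*(m + 1)*(m + 3)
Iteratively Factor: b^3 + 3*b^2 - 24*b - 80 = (b + 4)*(b^2 - b - 20) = (b + 4)^2*(b - 5)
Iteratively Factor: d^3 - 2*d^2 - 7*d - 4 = (d - 4)*(d^2 + 2*d + 1) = (d - 4)*(d + 1)*(d + 1)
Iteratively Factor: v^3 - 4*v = (v)*(v^2 - 4) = v*(v - 2)*(v + 2)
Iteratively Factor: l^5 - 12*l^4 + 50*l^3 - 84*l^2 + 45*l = (l - 3)*(l^4 - 9*l^3 + 23*l^2 - 15*l) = (l - 5)*(l - 3)*(l^3 - 4*l^2 + 3*l) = (l - 5)*(l - 3)^2*(l^2 - l) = l*(l - 5)*(l - 3)^2*(l - 1)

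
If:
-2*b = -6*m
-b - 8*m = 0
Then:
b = 0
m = 0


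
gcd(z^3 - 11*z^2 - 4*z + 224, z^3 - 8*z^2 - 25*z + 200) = z - 8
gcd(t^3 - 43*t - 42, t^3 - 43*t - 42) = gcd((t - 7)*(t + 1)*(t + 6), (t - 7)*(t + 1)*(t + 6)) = t^3 - 43*t - 42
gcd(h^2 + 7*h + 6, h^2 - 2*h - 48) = h + 6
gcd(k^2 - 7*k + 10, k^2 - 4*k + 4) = k - 2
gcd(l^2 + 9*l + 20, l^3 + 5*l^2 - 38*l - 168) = l + 4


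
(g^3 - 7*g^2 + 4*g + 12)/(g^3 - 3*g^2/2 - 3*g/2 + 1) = 2*(g - 6)/(2*g - 1)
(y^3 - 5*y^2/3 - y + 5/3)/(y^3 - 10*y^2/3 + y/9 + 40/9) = 3*(y - 1)/(3*y - 8)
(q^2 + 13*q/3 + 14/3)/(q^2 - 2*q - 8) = (q + 7/3)/(q - 4)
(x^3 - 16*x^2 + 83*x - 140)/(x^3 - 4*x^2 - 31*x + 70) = (x^2 - 9*x + 20)/(x^2 + 3*x - 10)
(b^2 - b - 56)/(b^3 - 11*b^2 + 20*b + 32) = (b + 7)/(b^2 - 3*b - 4)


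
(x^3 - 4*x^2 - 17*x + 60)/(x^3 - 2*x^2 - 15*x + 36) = (x - 5)/(x - 3)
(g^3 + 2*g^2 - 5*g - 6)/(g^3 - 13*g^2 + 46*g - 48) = (g^2 + 4*g + 3)/(g^2 - 11*g + 24)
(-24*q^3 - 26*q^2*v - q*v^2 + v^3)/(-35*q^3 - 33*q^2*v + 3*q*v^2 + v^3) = (24*q^2 + 2*q*v - v^2)/(35*q^2 - 2*q*v - v^2)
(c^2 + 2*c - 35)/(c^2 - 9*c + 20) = (c + 7)/(c - 4)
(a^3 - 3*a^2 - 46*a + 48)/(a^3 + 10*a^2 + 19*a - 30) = (a - 8)/(a + 5)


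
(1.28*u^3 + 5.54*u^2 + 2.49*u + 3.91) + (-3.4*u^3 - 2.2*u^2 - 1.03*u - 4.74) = -2.12*u^3 + 3.34*u^2 + 1.46*u - 0.83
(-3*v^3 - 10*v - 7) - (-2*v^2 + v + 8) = -3*v^3 + 2*v^2 - 11*v - 15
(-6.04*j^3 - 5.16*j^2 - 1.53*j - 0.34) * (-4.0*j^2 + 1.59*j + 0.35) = 24.16*j^5 + 11.0364*j^4 - 4.1984*j^3 - 2.8787*j^2 - 1.0761*j - 0.119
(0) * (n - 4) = 0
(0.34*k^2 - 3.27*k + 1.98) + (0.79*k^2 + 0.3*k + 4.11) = 1.13*k^2 - 2.97*k + 6.09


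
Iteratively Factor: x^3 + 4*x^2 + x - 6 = (x - 1)*(x^2 + 5*x + 6) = (x - 1)*(x + 3)*(x + 2)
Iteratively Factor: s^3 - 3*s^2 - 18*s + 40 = (s + 4)*(s^2 - 7*s + 10) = (s - 2)*(s + 4)*(s - 5)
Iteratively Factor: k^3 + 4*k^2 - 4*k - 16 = (k + 2)*(k^2 + 2*k - 8) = (k + 2)*(k + 4)*(k - 2)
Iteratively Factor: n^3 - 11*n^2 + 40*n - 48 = (n - 4)*(n^2 - 7*n + 12) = (n - 4)*(n - 3)*(n - 4)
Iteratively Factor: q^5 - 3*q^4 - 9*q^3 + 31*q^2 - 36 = (q - 2)*(q^4 - q^3 - 11*q^2 + 9*q + 18) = (q - 2)^2*(q^3 + q^2 - 9*q - 9) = (q - 2)^2*(q + 3)*(q^2 - 2*q - 3) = (q - 3)*(q - 2)^2*(q + 3)*(q + 1)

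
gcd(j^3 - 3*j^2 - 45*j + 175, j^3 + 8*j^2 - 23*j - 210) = j^2 + 2*j - 35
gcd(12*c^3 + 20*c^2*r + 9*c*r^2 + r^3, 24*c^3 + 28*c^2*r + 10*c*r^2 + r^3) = 12*c^2 + 8*c*r + r^2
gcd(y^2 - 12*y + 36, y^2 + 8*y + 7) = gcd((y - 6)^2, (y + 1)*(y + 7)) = 1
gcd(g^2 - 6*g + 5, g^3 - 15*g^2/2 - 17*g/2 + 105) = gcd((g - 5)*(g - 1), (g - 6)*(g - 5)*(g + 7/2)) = g - 5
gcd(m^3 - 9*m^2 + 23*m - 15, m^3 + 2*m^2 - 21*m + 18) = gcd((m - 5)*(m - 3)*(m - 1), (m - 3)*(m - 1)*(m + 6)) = m^2 - 4*m + 3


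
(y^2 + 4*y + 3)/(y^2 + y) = (y + 3)/y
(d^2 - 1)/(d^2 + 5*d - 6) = (d + 1)/(d + 6)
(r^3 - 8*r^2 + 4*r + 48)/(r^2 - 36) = (r^2 - 2*r - 8)/(r + 6)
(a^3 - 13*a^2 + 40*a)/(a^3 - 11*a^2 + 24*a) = (a - 5)/(a - 3)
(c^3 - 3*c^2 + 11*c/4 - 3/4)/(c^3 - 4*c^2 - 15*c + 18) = (c^2 - 2*c + 3/4)/(c^2 - 3*c - 18)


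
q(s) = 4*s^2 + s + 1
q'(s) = 8*s + 1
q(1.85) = 16.54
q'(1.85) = 15.80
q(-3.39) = 43.58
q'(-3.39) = -26.12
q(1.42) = 10.49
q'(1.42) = 12.36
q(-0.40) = 1.24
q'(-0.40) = -2.20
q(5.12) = 110.98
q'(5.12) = 41.96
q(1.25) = 8.50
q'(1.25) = 11.00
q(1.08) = 6.75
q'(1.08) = 9.64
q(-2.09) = 16.38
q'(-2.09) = -15.72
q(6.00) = 151.00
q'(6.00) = 49.00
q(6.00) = 151.00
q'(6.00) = 49.00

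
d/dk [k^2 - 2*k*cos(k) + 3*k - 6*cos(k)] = 2*k*sin(k) + 2*k + 6*sin(k) - 2*cos(k) + 3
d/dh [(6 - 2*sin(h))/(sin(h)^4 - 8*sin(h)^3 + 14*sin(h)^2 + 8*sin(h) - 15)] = 2*(3*sin(h)^2 - 10*sin(h) - 1)/((sin(h) - 5)^2*cos(h)^3)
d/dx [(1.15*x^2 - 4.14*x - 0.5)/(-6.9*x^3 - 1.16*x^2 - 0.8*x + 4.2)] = (7.935*x^4 - 57.132*x^3 - 16.0724*x^2 + 8.5*x - 17.788)/(47.61*x^6 + 16.008*x^5 + 12.3856*x^4 - 56.104*x^3 - 9.104*x^2 - 6.72*x + 17.64)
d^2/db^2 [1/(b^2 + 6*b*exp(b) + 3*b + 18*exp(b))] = 2*(-(3*b*exp(b) + 15*exp(b) + 1)*(b^2 + 6*b*exp(b) + 3*b + 18*exp(b)) + (6*b*exp(b) + 2*b + 24*exp(b) + 3)^2)/(b^2 + 6*b*exp(b) + 3*b + 18*exp(b))^3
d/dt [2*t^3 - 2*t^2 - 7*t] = 6*t^2 - 4*t - 7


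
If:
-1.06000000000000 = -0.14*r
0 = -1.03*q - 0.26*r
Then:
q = -1.91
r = 7.57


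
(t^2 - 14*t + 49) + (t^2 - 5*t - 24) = 2*t^2 - 19*t + 25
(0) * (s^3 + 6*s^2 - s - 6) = 0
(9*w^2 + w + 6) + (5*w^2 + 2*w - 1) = 14*w^2 + 3*w + 5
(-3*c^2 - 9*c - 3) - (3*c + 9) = -3*c^2 - 12*c - 12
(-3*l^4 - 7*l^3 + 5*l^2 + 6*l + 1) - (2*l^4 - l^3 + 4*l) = -5*l^4 - 6*l^3 + 5*l^2 + 2*l + 1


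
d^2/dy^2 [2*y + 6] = 0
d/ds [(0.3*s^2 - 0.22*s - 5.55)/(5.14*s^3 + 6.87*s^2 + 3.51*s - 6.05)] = (-1.542*s^4 + 2.2616*s^3 + 88.1454*s^2 + 72.627*s + 20.8115)/(26.4196*s^6 + 70.6236*s^5 + 83.2797*s^4 - 13.9666*s^3 - 70.8069*s^2 - 42.471*s + 36.6025)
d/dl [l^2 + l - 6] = 2*l + 1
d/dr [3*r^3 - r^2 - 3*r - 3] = 9*r^2 - 2*r - 3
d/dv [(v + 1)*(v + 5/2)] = 2*v + 7/2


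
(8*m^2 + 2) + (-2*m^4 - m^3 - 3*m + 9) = -2*m^4 - m^3 + 8*m^2 - 3*m + 11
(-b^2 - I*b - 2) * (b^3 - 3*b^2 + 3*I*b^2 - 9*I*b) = -b^5 + 3*b^4 - 4*I*b^4 + b^3 + 12*I*b^3 - 3*b^2 - 6*I*b^2 + 18*I*b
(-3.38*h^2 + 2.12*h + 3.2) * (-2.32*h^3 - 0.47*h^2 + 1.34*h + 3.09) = 7.8416*h^5 - 3.3298*h^4 - 12.9496*h^3 - 9.1074*h^2 + 10.8388*h + 9.888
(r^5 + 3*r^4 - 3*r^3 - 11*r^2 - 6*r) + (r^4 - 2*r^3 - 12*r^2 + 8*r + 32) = r^5 + 4*r^4 - 5*r^3 - 23*r^2 + 2*r + 32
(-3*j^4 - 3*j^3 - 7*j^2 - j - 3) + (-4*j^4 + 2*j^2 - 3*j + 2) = -7*j^4 - 3*j^3 - 5*j^2 - 4*j - 1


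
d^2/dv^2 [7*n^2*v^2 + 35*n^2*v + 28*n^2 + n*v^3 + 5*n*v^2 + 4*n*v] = 2*n*(7*n + 3*v + 5)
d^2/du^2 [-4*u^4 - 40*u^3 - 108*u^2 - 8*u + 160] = -48*u^2 - 240*u - 216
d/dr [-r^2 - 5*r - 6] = -2*r - 5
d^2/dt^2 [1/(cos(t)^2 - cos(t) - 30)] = (4*sin(t)^4 - 123*sin(t)^2 - 105*cos(t)/4 - 3*cos(3*t)/4 + 57)/(sin(t)^2 + cos(t) + 29)^3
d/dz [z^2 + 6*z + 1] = 2*z + 6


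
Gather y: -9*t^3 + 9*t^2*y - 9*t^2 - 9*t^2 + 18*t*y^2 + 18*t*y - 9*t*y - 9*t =-9*t^3 - 18*t^2 + 18*t*y^2 - 9*t + y*(9*t^2 + 9*t)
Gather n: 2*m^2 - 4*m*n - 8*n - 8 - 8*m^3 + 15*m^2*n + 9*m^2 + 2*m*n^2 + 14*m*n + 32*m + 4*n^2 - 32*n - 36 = -8*m^3 + 11*m^2 + 32*m + n^2*(2*m + 4) + n*(15*m^2 + 10*m - 40) - 44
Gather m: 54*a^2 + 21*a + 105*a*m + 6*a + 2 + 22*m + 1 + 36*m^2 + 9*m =54*a^2 + 27*a + 36*m^2 + m*(105*a + 31) + 3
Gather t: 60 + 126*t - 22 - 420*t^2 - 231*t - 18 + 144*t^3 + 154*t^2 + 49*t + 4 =144*t^3 - 266*t^2 - 56*t + 24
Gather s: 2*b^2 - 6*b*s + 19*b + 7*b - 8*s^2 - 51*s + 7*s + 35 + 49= 2*b^2 + 26*b - 8*s^2 + s*(-6*b - 44) + 84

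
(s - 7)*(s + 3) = s^2 - 4*s - 21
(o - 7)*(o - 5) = o^2 - 12*o + 35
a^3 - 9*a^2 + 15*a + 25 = (a - 5)^2*(a + 1)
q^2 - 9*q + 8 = (q - 8)*(q - 1)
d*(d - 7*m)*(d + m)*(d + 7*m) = d^4 + d^3*m - 49*d^2*m^2 - 49*d*m^3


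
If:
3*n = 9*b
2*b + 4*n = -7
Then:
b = -1/2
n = -3/2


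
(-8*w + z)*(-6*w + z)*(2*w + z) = 96*w^3 + 20*w^2*z - 12*w*z^2 + z^3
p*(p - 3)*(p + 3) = p^3 - 9*p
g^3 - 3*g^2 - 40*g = g*(g - 8)*(g + 5)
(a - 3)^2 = a^2 - 6*a + 9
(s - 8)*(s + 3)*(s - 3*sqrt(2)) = s^3 - 5*s^2 - 3*sqrt(2)*s^2 - 24*s + 15*sqrt(2)*s + 72*sqrt(2)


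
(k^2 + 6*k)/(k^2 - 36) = k/(k - 6)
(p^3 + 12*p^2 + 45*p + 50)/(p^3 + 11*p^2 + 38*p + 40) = (p + 5)/(p + 4)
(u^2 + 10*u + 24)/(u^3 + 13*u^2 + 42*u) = (u + 4)/(u*(u + 7))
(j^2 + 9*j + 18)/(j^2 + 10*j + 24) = (j + 3)/(j + 4)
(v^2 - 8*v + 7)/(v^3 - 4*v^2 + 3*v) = (v - 7)/(v*(v - 3))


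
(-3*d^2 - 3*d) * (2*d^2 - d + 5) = -6*d^4 - 3*d^3 - 12*d^2 - 15*d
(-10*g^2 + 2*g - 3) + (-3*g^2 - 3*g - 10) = -13*g^2 - g - 13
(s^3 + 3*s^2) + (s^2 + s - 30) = s^3 + 4*s^2 + s - 30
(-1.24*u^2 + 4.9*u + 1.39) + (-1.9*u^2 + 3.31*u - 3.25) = -3.14*u^2 + 8.21*u - 1.86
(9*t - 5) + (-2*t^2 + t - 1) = -2*t^2 + 10*t - 6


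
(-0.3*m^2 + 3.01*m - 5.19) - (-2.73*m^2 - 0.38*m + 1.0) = 2.43*m^2 + 3.39*m - 6.19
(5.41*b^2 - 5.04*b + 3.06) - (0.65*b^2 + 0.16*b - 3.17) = 4.76*b^2 - 5.2*b + 6.23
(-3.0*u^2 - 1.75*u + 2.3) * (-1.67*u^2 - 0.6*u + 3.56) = 5.01*u^4 + 4.7225*u^3 - 13.471*u^2 - 7.61*u + 8.188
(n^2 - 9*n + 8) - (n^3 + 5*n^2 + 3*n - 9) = -n^3 - 4*n^2 - 12*n + 17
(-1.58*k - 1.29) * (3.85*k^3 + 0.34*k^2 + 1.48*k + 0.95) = -6.083*k^4 - 5.5037*k^3 - 2.777*k^2 - 3.4102*k - 1.2255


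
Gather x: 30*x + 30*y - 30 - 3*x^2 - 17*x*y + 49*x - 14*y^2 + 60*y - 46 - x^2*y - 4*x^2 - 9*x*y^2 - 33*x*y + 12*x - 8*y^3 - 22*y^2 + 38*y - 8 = x^2*(-y - 7) + x*(-9*y^2 - 50*y + 91) - 8*y^3 - 36*y^2 + 128*y - 84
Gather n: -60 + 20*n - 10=20*n - 70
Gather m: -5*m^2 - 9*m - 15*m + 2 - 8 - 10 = -5*m^2 - 24*m - 16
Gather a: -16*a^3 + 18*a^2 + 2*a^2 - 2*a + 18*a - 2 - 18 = -16*a^3 + 20*a^2 + 16*a - 20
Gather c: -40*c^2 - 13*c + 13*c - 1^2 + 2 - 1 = -40*c^2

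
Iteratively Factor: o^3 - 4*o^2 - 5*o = (o)*(o^2 - 4*o - 5) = o*(o - 5)*(o + 1)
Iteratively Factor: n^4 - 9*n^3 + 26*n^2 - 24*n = (n - 3)*(n^3 - 6*n^2 + 8*n) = n*(n - 3)*(n^2 - 6*n + 8) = n*(n - 3)*(n - 2)*(n - 4)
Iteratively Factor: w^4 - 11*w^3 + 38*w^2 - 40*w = (w - 4)*(w^3 - 7*w^2 + 10*w) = w*(w - 4)*(w^2 - 7*w + 10) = w*(w - 4)*(w - 2)*(w - 5)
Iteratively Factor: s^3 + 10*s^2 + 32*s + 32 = (s + 4)*(s^2 + 6*s + 8) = (s + 4)^2*(s + 2)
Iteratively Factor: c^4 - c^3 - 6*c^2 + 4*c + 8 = (c + 2)*(c^3 - 3*c^2 + 4) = (c - 2)*(c + 2)*(c^2 - c - 2) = (c - 2)^2*(c + 2)*(c + 1)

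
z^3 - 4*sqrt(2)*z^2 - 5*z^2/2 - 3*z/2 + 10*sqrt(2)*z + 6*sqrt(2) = (z - 3)*(z + 1/2)*(z - 4*sqrt(2))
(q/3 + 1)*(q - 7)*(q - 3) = q^3/3 - 7*q^2/3 - 3*q + 21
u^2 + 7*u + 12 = (u + 3)*(u + 4)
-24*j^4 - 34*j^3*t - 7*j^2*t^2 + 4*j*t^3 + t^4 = (-3*j + t)*(j + t)*(2*j + t)*(4*j + t)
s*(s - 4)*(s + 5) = s^3 + s^2 - 20*s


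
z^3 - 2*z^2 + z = z*(z - 1)^2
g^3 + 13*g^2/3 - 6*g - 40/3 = (g - 2)*(g + 4/3)*(g + 5)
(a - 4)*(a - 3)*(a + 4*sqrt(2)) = a^3 - 7*a^2 + 4*sqrt(2)*a^2 - 28*sqrt(2)*a + 12*a + 48*sqrt(2)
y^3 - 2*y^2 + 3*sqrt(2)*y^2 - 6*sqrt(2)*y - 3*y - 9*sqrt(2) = (y - 3)*(y + 1)*(y + 3*sqrt(2))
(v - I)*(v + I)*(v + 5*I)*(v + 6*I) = v^4 + 11*I*v^3 - 29*v^2 + 11*I*v - 30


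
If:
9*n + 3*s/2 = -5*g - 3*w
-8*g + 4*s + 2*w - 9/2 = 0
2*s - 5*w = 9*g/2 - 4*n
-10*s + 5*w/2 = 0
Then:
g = -162/409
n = 351/6544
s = 363/3272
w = 363/818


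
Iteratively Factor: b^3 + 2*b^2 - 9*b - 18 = (b + 3)*(b^2 - b - 6) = (b + 2)*(b + 3)*(b - 3)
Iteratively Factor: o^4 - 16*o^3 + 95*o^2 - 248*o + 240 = (o - 4)*(o^3 - 12*o^2 + 47*o - 60) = (o - 5)*(o - 4)*(o^2 - 7*o + 12) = (o - 5)*(o - 4)*(o - 3)*(o - 4)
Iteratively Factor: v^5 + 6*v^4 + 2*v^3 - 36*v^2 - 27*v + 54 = (v + 3)*(v^4 + 3*v^3 - 7*v^2 - 15*v + 18) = (v + 3)^2*(v^3 - 7*v + 6) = (v - 2)*(v + 3)^2*(v^2 + 2*v - 3) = (v - 2)*(v + 3)^3*(v - 1)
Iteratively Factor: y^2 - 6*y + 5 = (y - 1)*(y - 5)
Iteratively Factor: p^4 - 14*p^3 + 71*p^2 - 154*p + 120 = (p - 4)*(p^3 - 10*p^2 + 31*p - 30) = (p - 5)*(p - 4)*(p^2 - 5*p + 6) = (p - 5)*(p - 4)*(p - 3)*(p - 2)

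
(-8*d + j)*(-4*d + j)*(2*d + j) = 64*d^3 + 8*d^2*j - 10*d*j^2 + j^3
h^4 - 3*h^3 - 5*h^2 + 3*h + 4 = (h - 4)*(h - 1)*(h + 1)^2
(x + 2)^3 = x^3 + 6*x^2 + 12*x + 8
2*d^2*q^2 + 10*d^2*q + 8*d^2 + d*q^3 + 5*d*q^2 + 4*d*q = (2*d + q)*(q + 4)*(d*q + d)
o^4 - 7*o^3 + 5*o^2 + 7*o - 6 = (o - 6)*(o - 1)^2*(o + 1)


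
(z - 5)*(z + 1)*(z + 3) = z^3 - z^2 - 17*z - 15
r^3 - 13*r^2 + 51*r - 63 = (r - 7)*(r - 3)^2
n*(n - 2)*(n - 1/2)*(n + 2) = n^4 - n^3/2 - 4*n^2 + 2*n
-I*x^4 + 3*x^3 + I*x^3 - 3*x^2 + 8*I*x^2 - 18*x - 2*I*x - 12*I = (x - 3)*(x + 2)*(x + 2*I)*(-I*x + 1)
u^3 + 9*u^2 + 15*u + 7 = (u + 1)^2*(u + 7)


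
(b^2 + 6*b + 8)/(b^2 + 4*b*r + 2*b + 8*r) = (b + 4)/(b + 4*r)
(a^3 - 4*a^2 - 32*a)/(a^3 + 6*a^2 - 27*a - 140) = a*(a - 8)/(a^2 + 2*a - 35)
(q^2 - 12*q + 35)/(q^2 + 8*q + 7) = (q^2 - 12*q + 35)/(q^2 + 8*q + 7)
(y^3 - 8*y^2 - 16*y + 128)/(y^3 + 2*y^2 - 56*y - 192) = (y - 4)/(y + 6)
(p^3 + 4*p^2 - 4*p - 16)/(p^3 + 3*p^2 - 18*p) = (p^3 + 4*p^2 - 4*p - 16)/(p*(p^2 + 3*p - 18))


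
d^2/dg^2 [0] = 0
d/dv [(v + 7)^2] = 2*v + 14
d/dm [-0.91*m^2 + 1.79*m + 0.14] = 1.79 - 1.82*m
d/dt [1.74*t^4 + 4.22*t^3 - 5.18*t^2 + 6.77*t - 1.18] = 6.96*t^3 + 12.66*t^2 - 10.36*t + 6.77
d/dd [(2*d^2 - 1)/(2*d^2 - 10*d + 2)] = (-10*d^2 + 6*d - 5)/(2*(d^4 - 10*d^3 + 27*d^2 - 10*d + 1))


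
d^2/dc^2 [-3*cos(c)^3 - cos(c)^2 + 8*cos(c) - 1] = -23*cos(c)/4 + 2*cos(2*c) + 27*cos(3*c)/4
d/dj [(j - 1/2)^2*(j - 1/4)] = (j - 1/2)*(3*j - 1)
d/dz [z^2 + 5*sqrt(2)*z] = 2*z + 5*sqrt(2)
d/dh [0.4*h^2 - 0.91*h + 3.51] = 0.8*h - 0.91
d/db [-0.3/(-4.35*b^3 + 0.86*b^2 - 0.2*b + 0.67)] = (-3.915*b^2 + 0.516*b - 0.06)/(4.35*b^3 - 0.86*b^2 + 0.2*b - 0.67)^2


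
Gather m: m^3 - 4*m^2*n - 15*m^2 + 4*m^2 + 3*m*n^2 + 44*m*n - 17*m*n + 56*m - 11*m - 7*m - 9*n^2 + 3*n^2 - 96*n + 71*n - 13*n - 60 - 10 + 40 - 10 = m^3 + m^2*(-4*n - 11) + m*(3*n^2 + 27*n + 38) - 6*n^2 - 38*n - 40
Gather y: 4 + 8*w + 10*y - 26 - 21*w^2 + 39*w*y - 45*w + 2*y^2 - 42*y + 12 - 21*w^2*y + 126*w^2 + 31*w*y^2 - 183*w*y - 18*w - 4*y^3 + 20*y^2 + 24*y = 105*w^2 - 55*w - 4*y^3 + y^2*(31*w + 22) + y*(-21*w^2 - 144*w - 8) - 10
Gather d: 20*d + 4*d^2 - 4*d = 4*d^2 + 16*d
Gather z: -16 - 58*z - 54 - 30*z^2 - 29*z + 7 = -30*z^2 - 87*z - 63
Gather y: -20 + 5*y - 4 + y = 6*y - 24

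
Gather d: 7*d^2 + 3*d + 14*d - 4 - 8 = 7*d^2 + 17*d - 12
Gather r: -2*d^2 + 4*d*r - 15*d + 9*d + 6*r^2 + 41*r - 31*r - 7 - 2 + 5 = -2*d^2 - 6*d + 6*r^2 + r*(4*d + 10) - 4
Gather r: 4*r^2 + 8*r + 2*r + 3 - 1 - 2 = 4*r^2 + 10*r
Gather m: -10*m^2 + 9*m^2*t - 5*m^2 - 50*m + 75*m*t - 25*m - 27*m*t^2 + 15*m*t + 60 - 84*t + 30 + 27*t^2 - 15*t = m^2*(9*t - 15) + m*(-27*t^2 + 90*t - 75) + 27*t^2 - 99*t + 90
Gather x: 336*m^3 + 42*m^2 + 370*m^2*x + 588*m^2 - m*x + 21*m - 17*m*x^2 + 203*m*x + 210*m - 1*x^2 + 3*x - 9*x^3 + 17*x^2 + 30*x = 336*m^3 + 630*m^2 + 231*m - 9*x^3 + x^2*(16 - 17*m) + x*(370*m^2 + 202*m + 33)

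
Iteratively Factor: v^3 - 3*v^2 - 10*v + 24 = (v + 3)*(v^2 - 6*v + 8) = (v - 4)*(v + 3)*(v - 2)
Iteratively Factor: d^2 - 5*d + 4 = (d - 1)*(d - 4)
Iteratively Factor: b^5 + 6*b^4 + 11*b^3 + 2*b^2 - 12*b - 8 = (b + 2)*(b^4 + 4*b^3 + 3*b^2 - 4*b - 4) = (b + 2)^2*(b^3 + 2*b^2 - b - 2) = (b - 1)*(b + 2)^2*(b^2 + 3*b + 2) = (b - 1)*(b + 1)*(b + 2)^2*(b + 2)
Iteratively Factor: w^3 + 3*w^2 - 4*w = (w)*(w^2 + 3*w - 4) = w*(w + 4)*(w - 1)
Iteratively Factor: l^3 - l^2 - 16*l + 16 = (l - 4)*(l^2 + 3*l - 4) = (l - 4)*(l + 4)*(l - 1)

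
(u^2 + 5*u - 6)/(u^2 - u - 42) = (u - 1)/(u - 7)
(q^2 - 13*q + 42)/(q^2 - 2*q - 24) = (q - 7)/(q + 4)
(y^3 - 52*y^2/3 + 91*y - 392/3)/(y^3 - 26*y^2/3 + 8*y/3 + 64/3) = (3*y^2 - 28*y + 49)/(3*y^2 - 2*y - 8)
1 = 1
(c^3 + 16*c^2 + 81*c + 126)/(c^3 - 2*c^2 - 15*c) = (c^2 + 13*c + 42)/(c*(c - 5))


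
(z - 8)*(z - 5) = z^2 - 13*z + 40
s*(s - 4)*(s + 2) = s^3 - 2*s^2 - 8*s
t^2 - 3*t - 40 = (t - 8)*(t + 5)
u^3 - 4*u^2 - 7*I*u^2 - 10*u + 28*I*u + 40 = (u - 4)*(u - 5*I)*(u - 2*I)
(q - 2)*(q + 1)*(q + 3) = q^3 + 2*q^2 - 5*q - 6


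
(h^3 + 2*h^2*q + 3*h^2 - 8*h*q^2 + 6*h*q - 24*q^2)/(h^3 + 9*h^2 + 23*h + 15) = (h^2 + 2*h*q - 8*q^2)/(h^2 + 6*h + 5)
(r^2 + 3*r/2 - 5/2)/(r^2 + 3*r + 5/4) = 2*(r - 1)/(2*r + 1)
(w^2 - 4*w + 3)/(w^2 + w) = (w^2 - 4*w + 3)/(w*(w + 1))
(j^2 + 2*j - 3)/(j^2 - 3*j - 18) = (j - 1)/(j - 6)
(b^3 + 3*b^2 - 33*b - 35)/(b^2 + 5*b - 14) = (b^2 - 4*b - 5)/(b - 2)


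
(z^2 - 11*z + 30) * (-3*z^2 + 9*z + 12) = -3*z^4 + 42*z^3 - 177*z^2 + 138*z + 360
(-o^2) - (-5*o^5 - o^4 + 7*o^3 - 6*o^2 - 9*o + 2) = 5*o^5 + o^4 - 7*o^3 + 5*o^2 + 9*o - 2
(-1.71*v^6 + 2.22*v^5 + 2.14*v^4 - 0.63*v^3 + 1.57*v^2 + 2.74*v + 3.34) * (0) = 0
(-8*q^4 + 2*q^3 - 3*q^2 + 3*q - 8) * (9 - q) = 8*q^5 - 74*q^4 + 21*q^3 - 30*q^2 + 35*q - 72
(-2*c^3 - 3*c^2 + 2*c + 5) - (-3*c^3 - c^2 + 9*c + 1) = c^3 - 2*c^2 - 7*c + 4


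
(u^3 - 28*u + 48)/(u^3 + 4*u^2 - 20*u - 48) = (u - 2)/(u + 2)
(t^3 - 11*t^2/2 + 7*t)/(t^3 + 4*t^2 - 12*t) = (t - 7/2)/(t + 6)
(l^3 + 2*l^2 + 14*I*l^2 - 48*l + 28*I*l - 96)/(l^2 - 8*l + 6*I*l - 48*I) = (l^2 + l*(2 + 8*I) + 16*I)/(l - 8)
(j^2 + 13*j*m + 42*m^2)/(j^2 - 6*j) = (j^2 + 13*j*m + 42*m^2)/(j*(j - 6))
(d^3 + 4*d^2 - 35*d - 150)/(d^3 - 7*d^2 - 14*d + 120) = (d^2 + 10*d + 25)/(d^2 - d - 20)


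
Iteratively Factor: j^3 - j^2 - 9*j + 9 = (j - 1)*(j^2 - 9) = (j - 1)*(j + 3)*(j - 3)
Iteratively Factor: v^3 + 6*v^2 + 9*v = (v + 3)*(v^2 + 3*v) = v*(v + 3)*(v + 3)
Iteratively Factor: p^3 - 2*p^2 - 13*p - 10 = (p + 1)*(p^2 - 3*p - 10) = (p + 1)*(p + 2)*(p - 5)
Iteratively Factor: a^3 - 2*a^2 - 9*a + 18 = (a - 2)*(a^2 - 9) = (a - 2)*(a + 3)*(a - 3)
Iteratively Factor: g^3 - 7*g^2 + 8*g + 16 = (g - 4)*(g^2 - 3*g - 4) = (g - 4)^2*(g + 1)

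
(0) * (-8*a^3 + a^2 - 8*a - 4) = 0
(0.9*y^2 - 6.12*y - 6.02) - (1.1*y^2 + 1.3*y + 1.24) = -0.2*y^2 - 7.42*y - 7.26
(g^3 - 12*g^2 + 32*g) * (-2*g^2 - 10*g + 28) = -2*g^5 + 14*g^4 + 84*g^3 - 656*g^2 + 896*g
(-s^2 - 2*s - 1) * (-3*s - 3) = 3*s^3 + 9*s^2 + 9*s + 3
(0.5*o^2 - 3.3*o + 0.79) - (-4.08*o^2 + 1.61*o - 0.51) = 4.58*o^2 - 4.91*o + 1.3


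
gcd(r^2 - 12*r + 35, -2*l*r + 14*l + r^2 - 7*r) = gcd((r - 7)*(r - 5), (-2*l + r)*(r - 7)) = r - 7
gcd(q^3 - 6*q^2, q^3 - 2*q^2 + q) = q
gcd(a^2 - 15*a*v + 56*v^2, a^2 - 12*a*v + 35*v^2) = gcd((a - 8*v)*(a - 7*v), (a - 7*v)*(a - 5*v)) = -a + 7*v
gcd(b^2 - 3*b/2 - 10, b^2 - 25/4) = b + 5/2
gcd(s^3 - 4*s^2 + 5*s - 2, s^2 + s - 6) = s - 2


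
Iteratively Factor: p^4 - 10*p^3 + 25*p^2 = (p)*(p^3 - 10*p^2 + 25*p) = p*(p - 5)*(p^2 - 5*p) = p*(p - 5)^2*(p)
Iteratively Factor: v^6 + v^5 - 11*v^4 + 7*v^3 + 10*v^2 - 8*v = (v - 1)*(v^5 + 2*v^4 - 9*v^3 - 2*v^2 + 8*v) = v*(v - 1)*(v^4 + 2*v^3 - 9*v^2 - 2*v + 8) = v*(v - 2)*(v - 1)*(v^3 + 4*v^2 - v - 4) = v*(v - 2)*(v - 1)*(v + 4)*(v^2 - 1) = v*(v - 2)*(v - 1)*(v + 1)*(v + 4)*(v - 1)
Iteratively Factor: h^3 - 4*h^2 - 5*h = (h + 1)*(h^2 - 5*h) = h*(h + 1)*(h - 5)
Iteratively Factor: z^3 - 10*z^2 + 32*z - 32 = (z - 4)*(z^2 - 6*z + 8) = (z - 4)^2*(z - 2)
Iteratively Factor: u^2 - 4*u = (u)*(u - 4)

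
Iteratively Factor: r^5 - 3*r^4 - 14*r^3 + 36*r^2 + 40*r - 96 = (r - 2)*(r^4 - r^3 - 16*r^2 + 4*r + 48) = (r - 4)*(r - 2)*(r^3 + 3*r^2 - 4*r - 12) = (r - 4)*(r - 2)*(r + 3)*(r^2 - 4) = (r - 4)*(r - 2)*(r + 2)*(r + 3)*(r - 2)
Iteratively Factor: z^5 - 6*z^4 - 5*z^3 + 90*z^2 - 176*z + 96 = (z - 1)*(z^4 - 5*z^3 - 10*z^2 + 80*z - 96) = (z - 3)*(z - 1)*(z^3 - 2*z^2 - 16*z + 32) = (z - 3)*(z - 2)*(z - 1)*(z^2 - 16) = (z - 4)*(z - 3)*(z - 2)*(z - 1)*(z + 4)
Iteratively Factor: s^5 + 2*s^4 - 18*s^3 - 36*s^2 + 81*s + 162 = (s + 3)*(s^4 - s^3 - 15*s^2 + 9*s + 54) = (s + 3)^2*(s^3 - 4*s^2 - 3*s + 18) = (s + 2)*(s + 3)^2*(s^2 - 6*s + 9) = (s - 3)*(s + 2)*(s + 3)^2*(s - 3)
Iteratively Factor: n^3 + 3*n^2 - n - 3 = (n - 1)*(n^2 + 4*n + 3) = (n - 1)*(n + 1)*(n + 3)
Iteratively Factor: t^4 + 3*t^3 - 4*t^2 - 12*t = (t + 2)*(t^3 + t^2 - 6*t) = (t - 2)*(t + 2)*(t^2 + 3*t) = t*(t - 2)*(t + 2)*(t + 3)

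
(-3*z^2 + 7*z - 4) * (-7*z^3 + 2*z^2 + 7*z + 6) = 21*z^5 - 55*z^4 + 21*z^3 + 23*z^2 + 14*z - 24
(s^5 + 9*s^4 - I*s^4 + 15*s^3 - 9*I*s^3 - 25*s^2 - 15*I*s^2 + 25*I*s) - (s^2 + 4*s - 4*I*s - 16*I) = s^5 + 9*s^4 - I*s^4 + 15*s^3 - 9*I*s^3 - 26*s^2 - 15*I*s^2 - 4*s + 29*I*s + 16*I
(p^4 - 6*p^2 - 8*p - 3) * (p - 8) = p^5 - 8*p^4 - 6*p^3 + 40*p^2 + 61*p + 24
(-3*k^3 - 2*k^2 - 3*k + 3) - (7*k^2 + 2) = -3*k^3 - 9*k^2 - 3*k + 1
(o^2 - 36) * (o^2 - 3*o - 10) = o^4 - 3*o^3 - 46*o^2 + 108*o + 360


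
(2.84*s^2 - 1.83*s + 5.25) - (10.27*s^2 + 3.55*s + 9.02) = -7.43*s^2 - 5.38*s - 3.77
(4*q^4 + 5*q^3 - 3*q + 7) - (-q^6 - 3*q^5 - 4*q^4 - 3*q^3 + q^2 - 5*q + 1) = q^6 + 3*q^5 + 8*q^4 + 8*q^3 - q^2 + 2*q + 6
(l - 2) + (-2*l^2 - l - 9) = -2*l^2 - 11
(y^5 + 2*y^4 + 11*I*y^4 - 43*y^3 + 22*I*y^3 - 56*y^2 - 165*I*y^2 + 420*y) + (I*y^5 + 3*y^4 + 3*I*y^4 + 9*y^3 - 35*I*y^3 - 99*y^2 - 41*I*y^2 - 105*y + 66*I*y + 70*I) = y^5 + I*y^5 + 5*y^4 + 14*I*y^4 - 34*y^3 - 13*I*y^3 - 155*y^2 - 206*I*y^2 + 315*y + 66*I*y + 70*I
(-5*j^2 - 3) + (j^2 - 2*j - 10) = -4*j^2 - 2*j - 13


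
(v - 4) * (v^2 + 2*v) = v^3 - 2*v^2 - 8*v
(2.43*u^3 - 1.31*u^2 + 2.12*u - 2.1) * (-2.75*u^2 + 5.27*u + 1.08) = -6.6825*u^5 + 16.4086*u^4 - 10.1093*u^3 + 15.5326*u^2 - 8.7774*u - 2.268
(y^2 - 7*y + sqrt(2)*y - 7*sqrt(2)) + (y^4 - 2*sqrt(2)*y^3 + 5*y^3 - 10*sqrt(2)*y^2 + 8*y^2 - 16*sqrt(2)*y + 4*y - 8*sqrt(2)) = y^4 - 2*sqrt(2)*y^3 + 5*y^3 - 10*sqrt(2)*y^2 + 9*y^2 - 15*sqrt(2)*y - 3*y - 15*sqrt(2)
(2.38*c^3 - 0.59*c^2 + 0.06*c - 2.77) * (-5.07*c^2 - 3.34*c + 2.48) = -12.0666*c^5 - 4.9579*c^4 + 7.5688*c^3 + 12.3803*c^2 + 9.4006*c - 6.8696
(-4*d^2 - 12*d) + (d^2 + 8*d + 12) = -3*d^2 - 4*d + 12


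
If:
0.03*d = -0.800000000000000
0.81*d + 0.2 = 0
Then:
No Solution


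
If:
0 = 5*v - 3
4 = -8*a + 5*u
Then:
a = 5*u/8 - 1/2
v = 3/5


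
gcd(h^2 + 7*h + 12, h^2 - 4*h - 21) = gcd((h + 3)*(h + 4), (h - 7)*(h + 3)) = h + 3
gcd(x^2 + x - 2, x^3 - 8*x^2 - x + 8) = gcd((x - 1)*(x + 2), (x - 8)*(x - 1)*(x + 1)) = x - 1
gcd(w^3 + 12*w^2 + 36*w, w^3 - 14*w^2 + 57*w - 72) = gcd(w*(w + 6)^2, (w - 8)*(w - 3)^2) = 1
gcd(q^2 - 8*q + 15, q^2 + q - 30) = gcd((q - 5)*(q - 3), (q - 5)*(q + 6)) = q - 5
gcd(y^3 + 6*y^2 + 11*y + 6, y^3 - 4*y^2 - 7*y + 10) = y + 2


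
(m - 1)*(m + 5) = m^2 + 4*m - 5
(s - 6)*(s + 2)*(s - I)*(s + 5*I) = s^4 - 4*s^3 + 4*I*s^3 - 7*s^2 - 16*I*s^2 - 20*s - 48*I*s - 60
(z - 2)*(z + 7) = z^2 + 5*z - 14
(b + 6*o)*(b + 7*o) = b^2 + 13*b*o + 42*o^2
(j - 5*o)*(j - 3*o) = j^2 - 8*j*o + 15*o^2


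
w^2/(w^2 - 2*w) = w/(w - 2)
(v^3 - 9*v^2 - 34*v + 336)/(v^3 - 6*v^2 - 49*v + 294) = (v^2 - 2*v - 48)/(v^2 + v - 42)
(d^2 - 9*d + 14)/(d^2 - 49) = (d - 2)/(d + 7)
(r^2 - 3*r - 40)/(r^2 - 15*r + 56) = (r + 5)/(r - 7)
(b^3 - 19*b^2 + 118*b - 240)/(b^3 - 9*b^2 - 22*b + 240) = (b - 5)/(b + 5)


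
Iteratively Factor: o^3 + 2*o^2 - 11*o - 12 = (o - 3)*(o^2 + 5*o + 4) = (o - 3)*(o + 1)*(o + 4)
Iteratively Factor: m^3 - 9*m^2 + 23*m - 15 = (m - 1)*(m^2 - 8*m + 15) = (m - 5)*(m - 1)*(m - 3)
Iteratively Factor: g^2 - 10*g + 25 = (g - 5)*(g - 5)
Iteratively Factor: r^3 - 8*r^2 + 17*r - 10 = (r - 5)*(r^2 - 3*r + 2) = (r - 5)*(r - 2)*(r - 1)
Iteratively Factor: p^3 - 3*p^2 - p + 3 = (p - 1)*(p^2 - 2*p - 3) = (p - 3)*(p - 1)*(p + 1)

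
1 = 1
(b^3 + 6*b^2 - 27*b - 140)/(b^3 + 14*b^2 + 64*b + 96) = (b^2 + 2*b - 35)/(b^2 + 10*b + 24)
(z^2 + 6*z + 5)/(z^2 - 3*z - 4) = (z + 5)/(z - 4)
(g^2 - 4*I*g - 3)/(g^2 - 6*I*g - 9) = (g - I)/(g - 3*I)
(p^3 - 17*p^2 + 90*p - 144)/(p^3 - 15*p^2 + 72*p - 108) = (p - 8)/(p - 6)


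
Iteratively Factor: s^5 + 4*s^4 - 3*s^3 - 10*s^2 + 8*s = (s)*(s^4 + 4*s^3 - 3*s^2 - 10*s + 8) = s*(s + 2)*(s^3 + 2*s^2 - 7*s + 4) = s*(s - 1)*(s + 2)*(s^2 + 3*s - 4) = s*(s - 1)^2*(s + 2)*(s + 4)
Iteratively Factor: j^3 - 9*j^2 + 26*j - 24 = (j - 4)*(j^2 - 5*j + 6) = (j - 4)*(j - 3)*(j - 2)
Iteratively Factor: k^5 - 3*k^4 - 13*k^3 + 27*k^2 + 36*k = (k - 3)*(k^4 - 13*k^2 - 12*k) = (k - 3)*(k + 1)*(k^3 - k^2 - 12*k) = (k - 4)*(k - 3)*(k + 1)*(k^2 + 3*k) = k*(k - 4)*(k - 3)*(k + 1)*(k + 3)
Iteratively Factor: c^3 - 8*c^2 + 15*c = (c - 3)*(c^2 - 5*c) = (c - 5)*(c - 3)*(c)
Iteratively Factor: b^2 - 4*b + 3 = (b - 1)*(b - 3)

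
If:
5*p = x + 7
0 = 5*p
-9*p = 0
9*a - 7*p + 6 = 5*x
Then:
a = -41/9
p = 0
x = -7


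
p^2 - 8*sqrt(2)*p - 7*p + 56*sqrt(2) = (p - 7)*(p - 8*sqrt(2))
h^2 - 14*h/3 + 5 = (h - 3)*(h - 5/3)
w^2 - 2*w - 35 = (w - 7)*(w + 5)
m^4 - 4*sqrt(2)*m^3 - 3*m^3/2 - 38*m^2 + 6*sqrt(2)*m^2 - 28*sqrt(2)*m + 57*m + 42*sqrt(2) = (m - 3/2)*(m - 7*sqrt(2))*(m + sqrt(2))*(m + 2*sqrt(2))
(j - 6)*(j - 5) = j^2 - 11*j + 30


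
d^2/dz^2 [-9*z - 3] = 0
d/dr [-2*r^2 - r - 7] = -4*r - 1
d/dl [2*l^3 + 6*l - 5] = 6*l^2 + 6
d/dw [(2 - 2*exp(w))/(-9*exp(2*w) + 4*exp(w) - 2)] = (-18*exp(2*w) + 36*exp(w) - 4)*exp(w)/(81*exp(4*w) - 72*exp(3*w) + 52*exp(2*w) - 16*exp(w) + 4)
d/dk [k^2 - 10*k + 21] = 2*k - 10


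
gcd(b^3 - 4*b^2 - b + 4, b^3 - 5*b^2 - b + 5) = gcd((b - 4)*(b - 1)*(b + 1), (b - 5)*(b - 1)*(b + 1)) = b^2 - 1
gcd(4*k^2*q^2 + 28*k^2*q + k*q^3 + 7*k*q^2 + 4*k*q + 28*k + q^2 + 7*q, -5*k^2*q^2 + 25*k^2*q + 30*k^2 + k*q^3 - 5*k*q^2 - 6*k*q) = 1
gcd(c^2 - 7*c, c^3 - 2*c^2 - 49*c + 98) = c - 7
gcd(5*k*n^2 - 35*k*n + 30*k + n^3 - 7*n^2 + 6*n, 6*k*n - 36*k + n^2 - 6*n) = n - 6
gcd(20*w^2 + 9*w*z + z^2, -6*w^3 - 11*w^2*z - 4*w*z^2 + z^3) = 1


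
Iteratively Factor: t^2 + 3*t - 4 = (t + 4)*(t - 1)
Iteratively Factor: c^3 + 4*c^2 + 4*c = (c + 2)*(c^2 + 2*c) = c*(c + 2)*(c + 2)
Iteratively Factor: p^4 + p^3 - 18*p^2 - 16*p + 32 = (p - 1)*(p^3 + 2*p^2 - 16*p - 32) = (p - 1)*(p + 2)*(p^2 - 16) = (p - 1)*(p + 2)*(p + 4)*(p - 4)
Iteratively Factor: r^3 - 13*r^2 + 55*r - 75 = (r - 3)*(r^2 - 10*r + 25) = (r - 5)*(r - 3)*(r - 5)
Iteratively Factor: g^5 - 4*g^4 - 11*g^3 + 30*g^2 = (g - 5)*(g^4 + g^3 - 6*g^2) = (g - 5)*(g - 2)*(g^3 + 3*g^2) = g*(g - 5)*(g - 2)*(g^2 + 3*g) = g^2*(g - 5)*(g - 2)*(g + 3)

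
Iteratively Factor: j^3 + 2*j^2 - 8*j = (j - 2)*(j^2 + 4*j) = j*(j - 2)*(j + 4)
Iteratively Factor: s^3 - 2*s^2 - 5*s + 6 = (s - 1)*(s^2 - s - 6) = (s - 3)*(s - 1)*(s + 2)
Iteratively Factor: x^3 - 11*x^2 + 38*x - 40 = (x - 2)*(x^2 - 9*x + 20) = (x - 4)*(x - 2)*(x - 5)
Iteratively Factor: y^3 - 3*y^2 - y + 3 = (y - 1)*(y^2 - 2*y - 3) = (y - 1)*(y + 1)*(y - 3)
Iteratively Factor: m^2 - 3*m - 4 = (m - 4)*(m + 1)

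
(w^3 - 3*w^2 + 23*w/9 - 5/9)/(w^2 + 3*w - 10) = (9*w^3 - 27*w^2 + 23*w - 5)/(9*(w^2 + 3*w - 10))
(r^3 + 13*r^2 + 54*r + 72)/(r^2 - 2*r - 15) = (r^2 + 10*r + 24)/(r - 5)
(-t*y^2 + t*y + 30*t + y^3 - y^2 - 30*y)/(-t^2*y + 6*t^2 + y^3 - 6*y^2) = (y + 5)/(t + y)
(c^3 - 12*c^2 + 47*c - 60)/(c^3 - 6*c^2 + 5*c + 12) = (c - 5)/(c + 1)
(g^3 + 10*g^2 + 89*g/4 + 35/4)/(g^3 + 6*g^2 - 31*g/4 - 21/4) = (2*g + 5)/(2*g - 3)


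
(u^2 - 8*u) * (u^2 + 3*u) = u^4 - 5*u^3 - 24*u^2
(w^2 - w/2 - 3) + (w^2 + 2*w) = 2*w^2 + 3*w/2 - 3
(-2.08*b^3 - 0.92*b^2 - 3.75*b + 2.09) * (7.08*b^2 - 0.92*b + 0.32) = -14.7264*b^5 - 4.6*b^4 - 26.3692*b^3 + 17.9528*b^2 - 3.1228*b + 0.6688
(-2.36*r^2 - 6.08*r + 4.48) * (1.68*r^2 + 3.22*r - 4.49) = -3.9648*r^4 - 17.8136*r^3 - 1.4548*r^2 + 41.7248*r - 20.1152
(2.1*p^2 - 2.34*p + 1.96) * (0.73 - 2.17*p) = -4.557*p^3 + 6.6108*p^2 - 5.9614*p + 1.4308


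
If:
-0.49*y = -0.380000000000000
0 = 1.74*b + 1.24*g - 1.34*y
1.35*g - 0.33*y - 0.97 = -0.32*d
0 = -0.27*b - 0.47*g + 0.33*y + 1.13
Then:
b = -2.55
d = -14.78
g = 4.41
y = 0.78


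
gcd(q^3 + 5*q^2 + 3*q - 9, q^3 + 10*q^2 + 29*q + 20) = 1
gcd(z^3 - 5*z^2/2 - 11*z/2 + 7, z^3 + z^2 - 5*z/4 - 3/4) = z - 1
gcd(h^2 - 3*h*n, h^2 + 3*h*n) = h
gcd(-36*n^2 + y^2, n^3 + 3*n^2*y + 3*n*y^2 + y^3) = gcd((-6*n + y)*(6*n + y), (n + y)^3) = 1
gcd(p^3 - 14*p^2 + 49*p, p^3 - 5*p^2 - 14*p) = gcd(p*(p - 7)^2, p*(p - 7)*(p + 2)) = p^2 - 7*p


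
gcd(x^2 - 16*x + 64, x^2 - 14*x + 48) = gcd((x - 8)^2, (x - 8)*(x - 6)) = x - 8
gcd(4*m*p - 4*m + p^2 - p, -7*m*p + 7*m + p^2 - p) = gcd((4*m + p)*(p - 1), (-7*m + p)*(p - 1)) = p - 1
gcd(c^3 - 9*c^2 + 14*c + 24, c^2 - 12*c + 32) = c - 4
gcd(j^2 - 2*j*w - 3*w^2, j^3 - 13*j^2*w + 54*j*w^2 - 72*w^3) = -j + 3*w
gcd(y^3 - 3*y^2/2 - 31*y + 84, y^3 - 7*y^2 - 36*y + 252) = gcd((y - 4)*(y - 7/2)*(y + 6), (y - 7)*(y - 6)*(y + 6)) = y + 6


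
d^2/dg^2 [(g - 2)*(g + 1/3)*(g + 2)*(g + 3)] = 12*g^2 + 20*g - 6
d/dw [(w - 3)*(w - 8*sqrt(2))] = 2*w - 8*sqrt(2) - 3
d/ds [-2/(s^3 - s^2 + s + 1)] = 2*(3*s^2 - 2*s + 1)/(s^3 - s^2 + s + 1)^2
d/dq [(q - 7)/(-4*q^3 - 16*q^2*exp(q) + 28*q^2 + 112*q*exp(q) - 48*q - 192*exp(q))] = (-q^3 - 4*q^2*exp(q) + 7*q^2 + 28*q*exp(q) - 12*q + (q - 7)*(4*q^2*exp(q) + 3*q^2 - 20*q*exp(q) - 14*q + 20*exp(q) + 12) - 48*exp(q))/(4*(q^3 + 4*q^2*exp(q) - 7*q^2 - 28*q*exp(q) + 12*q + 48*exp(q))^2)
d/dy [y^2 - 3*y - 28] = 2*y - 3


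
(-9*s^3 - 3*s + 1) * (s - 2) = -9*s^4 + 18*s^3 - 3*s^2 + 7*s - 2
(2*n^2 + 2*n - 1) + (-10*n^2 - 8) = -8*n^2 + 2*n - 9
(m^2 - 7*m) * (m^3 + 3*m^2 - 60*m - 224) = m^5 - 4*m^4 - 81*m^3 + 196*m^2 + 1568*m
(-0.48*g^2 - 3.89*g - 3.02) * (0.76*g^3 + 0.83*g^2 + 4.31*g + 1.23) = -0.3648*g^5 - 3.3548*g^4 - 7.5927*g^3 - 19.8629*g^2 - 17.8009*g - 3.7146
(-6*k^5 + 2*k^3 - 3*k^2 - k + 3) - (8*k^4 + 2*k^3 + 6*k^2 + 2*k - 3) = -6*k^5 - 8*k^4 - 9*k^2 - 3*k + 6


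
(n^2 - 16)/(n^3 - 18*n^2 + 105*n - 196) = (n + 4)/(n^2 - 14*n + 49)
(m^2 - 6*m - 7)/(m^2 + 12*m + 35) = (m^2 - 6*m - 7)/(m^2 + 12*m + 35)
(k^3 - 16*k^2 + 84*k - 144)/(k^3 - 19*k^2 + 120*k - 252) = (k - 4)/(k - 7)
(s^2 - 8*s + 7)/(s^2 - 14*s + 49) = (s - 1)/(s - 7)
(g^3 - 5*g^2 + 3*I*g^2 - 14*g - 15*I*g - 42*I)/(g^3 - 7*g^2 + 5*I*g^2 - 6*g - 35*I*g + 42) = (g + 2)/(g + 2*I)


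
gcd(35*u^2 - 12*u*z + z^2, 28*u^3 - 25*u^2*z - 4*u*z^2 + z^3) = -7*u + z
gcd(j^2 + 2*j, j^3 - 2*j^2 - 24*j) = j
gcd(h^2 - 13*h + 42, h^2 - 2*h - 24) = h - 6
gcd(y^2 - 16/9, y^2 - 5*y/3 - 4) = y + 4/3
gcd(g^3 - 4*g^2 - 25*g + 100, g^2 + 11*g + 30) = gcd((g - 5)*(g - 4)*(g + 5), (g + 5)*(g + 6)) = g + 5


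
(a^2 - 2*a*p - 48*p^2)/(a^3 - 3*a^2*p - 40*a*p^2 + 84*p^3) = (a - 8*p)/(a^2 - 9*a*p + 14*p^2)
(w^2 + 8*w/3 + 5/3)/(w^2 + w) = (w + 5/3)/w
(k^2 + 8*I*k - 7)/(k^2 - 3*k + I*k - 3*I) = (k + 7*I)/(k - 3)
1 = 1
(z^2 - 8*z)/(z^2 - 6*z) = (z - 8)/(z - 6)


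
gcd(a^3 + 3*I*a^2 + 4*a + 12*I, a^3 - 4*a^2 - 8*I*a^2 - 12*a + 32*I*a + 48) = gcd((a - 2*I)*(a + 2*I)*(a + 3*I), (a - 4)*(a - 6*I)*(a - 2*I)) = a - 2*I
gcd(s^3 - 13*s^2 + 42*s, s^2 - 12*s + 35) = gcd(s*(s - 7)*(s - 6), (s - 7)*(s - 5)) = s - 7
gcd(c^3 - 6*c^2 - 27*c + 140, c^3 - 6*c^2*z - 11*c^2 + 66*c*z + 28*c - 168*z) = c^2 - 11*c + 28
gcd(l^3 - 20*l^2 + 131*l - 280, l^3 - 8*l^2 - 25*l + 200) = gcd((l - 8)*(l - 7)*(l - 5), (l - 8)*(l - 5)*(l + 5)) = l^2 - 13*l + 40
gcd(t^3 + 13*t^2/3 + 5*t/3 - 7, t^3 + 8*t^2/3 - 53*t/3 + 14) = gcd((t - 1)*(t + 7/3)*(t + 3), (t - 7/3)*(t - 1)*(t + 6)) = t - 1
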